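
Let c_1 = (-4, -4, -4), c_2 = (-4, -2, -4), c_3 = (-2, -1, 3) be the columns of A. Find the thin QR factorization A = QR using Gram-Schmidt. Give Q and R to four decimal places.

c_1 = (-4, -4, -4); ‖c_1‖ = 6.9282, so e_1 = (-0.5774, -0.5774, -0.5774).
e_1·c_2 = (-0.5774)·(-4) + (-0.5774)·(-2) + (-0.5774)·(-4) = 5.7735.
u_2 = c_2 − 5.7735·e_1 = (-0.6667, 1.3333, -0.6667).
‖u_2‖ = 1.6330, so e_2 = (-0.4082, 0.8165, -0.4082).
e_1·c_3 = (-0.5774)·(-2) + (-0.5774)·(-1) + (-0.5774)·3 = 0.0000; e_2·c_3 = (-0.4082)·(-2) + 0.8165·(-1) + (-0.4082)·3 = -1.2247.
u_3 = c_3 − 0.0000·e_1 + 1.2247·e_2 = (-2.5000, 0.0000, 2.5000).
‖u_3‖ = 3.5355, so e_3 = (-0.7071, 0.0000, 0.7071).

Q = [[-0.5774, -0.4082, -0.7071], [-0.5774, 0.8165, 0.0000], [-0.5774, -0.4082, 0.7071]], R = [[6.9282, 5.7735, 0.0000], [0.0000, 1.6330, -1.2247], [0.0000, 0.0000, 3.5355]]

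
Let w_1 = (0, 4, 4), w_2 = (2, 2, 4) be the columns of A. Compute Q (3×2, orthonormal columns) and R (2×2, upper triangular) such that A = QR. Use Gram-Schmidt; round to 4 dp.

w_1 = (0, 4, 4); ‖w_1‖ = 5.6569, so e_1 = (0.0000, 0.7071, 0.7071).
e_1·w_2 = 0.0000·2 + 0.7071·2 + 0.7071·4 = 4.2426.
u_2 = w_2 − 4.2426·e_1 = (2.0000, -1.0000, 1.0000).
‖u_2‖ = 2.4495, so e_2 = (0.8165, -0.4082, 0.4082).

Q = [[0.0000, 0.8165], [0.7071, -0.4082], [0.7071, 0.4082]], R = [[5.6569, 4.2426], [0.0000, 2.4495]]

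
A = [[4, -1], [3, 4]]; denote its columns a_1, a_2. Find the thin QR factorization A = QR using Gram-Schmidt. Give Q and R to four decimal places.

a_1 = (4, 3); ‖a_1‖ = 5.0000, so q_1 = (0.8000, 0.6000).
q_1·a_2 = 0.8000·(-1) + 0.6000·4 = 1.6000.
u_2 = a_2 − 1.6000·q_1 = (-2.2800, 3.0400).
‖u_2‖ = 3.8000, so q_2 = (-0.6000, 0.8000).

Q = [[0.8000, -0.6000], [0.6000, 0.8000]], R = [[5.0000, 1.6000], [0.0000, 3.8000]]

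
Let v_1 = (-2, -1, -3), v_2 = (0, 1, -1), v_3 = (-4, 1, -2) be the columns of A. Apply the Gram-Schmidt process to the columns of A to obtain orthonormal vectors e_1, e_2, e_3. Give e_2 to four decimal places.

e_2 = (0.2182, 0.8729, -0.4364)

v_1 = (-2, -1, -3); ‖v_1‖ = 3.7417, so e_1 = (-0.5345, -0.2673, -0.8018).
e_1·v_2 = (-0.5345)·0 + (-0.2673)·1 + (-0.8018)·(-1) = 0.5345.
u_2 = v_2 − 0.5345·e_1 = (0.2857, 1.1429, -0.5714).
‖u_2‖ = 1.3093, so e_2 = (0.2182, 0.8729, -0.4364).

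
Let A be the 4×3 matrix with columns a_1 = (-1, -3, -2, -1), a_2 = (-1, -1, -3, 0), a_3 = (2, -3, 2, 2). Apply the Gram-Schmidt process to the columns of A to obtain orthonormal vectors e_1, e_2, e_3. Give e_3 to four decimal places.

e_1 = a_1/‖a_1‖ = (-1, -3, -2, -1)/3.8730 = (-0.2582, -0.7746, -0.5164, -0.2582).
r_{12} = e_1·a_2 = 2.5820.
u_2 = a_2 − 2.5820·e_1 = (-0.3333, 1.0000, -1.6667, 0.6667).
‖u_2‖ = 2.0817, so e_2 = (-0.1601, 0.4804, -0.8006, 0.3203).
r_{13} = e_1·a_3 = 0.2582; r_{23} = e_2·a_3 = -2.7222.
u_3 = a_3 − 0.2582·e_1 + 2.7222·e_2 = (1.6308, -1.4923, -0.0462, 2.9385).
‖u_3‖ = 3.6774, so e_3 = (0.4435, -0.4058, -0.0126, 0.7991).

e_3 = (0.4435, -0.4058, -0.0126, 0.7991)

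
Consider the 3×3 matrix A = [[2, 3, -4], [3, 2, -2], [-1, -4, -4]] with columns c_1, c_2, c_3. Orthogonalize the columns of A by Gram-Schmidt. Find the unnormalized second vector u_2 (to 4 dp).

u_2 = (0.7143, -1.4286, -2.8571)

q_1 = c_1/‖c_1‖ = (2, 3, -1)/3.7417 = (0.5345, 0.8018, -0.2673).
r_{12} = q_1·c_2 = 4.2762.
u_2 = c_2 − 4.2762·q_1 = (0.7143, -1.4286, -2.8571).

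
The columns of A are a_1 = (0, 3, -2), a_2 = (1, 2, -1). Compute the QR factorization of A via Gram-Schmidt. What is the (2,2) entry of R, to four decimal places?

e_1 = a_1/‖a_1‖ = (0, 3, -2)/3.6056 = (0.0000, 0.8321, -0.5547).
r_{12} = e_1·a_2 = 2.2188.
u_2 = a_2 − 2.2188·e_1 = (1.0000, 0.1538, 0.2308).
r_{22} = ‖u_2‖ = 1.0377.

r_{22} = 1.0377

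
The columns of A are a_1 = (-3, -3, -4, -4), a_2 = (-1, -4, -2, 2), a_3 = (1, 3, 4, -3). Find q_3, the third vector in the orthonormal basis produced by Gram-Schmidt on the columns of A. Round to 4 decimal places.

a_1 = (-3, -3, -4, -4); ‖a_1‖ = 7.0711, so q_1 = (-0.4243, -0.4243, -0.5657, -0.5657).
q_1·a_2 = (-0.4243)·(-1) + (-0.4243)·(-4) + (-0.5657)·(-2) + (-0.5657)·2 = 2.1213.
u_2 = a_2 − 2.1213·q_1 = (-0.1000, -3.1000, -0.8000, 3.2000).
‖u_2‖ = 4.5277, so q_2 = (-0.0221, -0.6847, -0.1767, 0.7068).
q_1·a_3 = (-0.4243)·1 + (-0.4243)·3 + (-0.5657)·4 + (-0.5657)·(-3) = -2.2627; q_2·a_3 = (-0.0221)·1 + (-0.6847)·3 + (-0.1767)·4 + 0.7068·(-3) = -4.9032.
u_3 = a_3 + 2.2627·q_1 + 4.9032·q_2 = (-0.0683, -1.3171, 1.8537, -0.8146).
‖u_3‖ = 2.4164, so q_3 = (-0.0283, -0.5451, 0.7671, -0.3371).

q_3 = (-0.0283, -0.5451, 0.7671, -0.3371)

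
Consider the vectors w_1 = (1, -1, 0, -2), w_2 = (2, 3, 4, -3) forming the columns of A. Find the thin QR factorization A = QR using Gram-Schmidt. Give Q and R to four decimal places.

Q = [[0.4082, 0.2006], [-0.4082, 0.6590], [0.0000, 0.6877], [-0.8165, -0.2292]], R = [[2.4495, 2.0412], [0.0000, 5.8166]]

w_1 = (1, -1, 0, -2); ‖w_1‖ = 2.4495, so e_1 = (0.4082, -0.4082, 0.0000, -0.8165).
e_1·w_2 = 0.4082·2 + (-0.4082)·3 + 0.0000·4 + (-0.8165)·(-3) = 2.0412.
u_2 = w_2 − 2.0412·e_1 = (1.1667, 3.8333, 4.0000, -1.3333).
‖u_2‖ = 5.8166, so e_2 = (0.2006, 0.6590, 0.6877, -0.2292).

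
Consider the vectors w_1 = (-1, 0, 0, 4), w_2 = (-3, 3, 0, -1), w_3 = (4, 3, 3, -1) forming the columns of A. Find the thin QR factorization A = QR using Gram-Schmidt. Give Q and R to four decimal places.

q_1 = w_1/‖w_1‖ = (-1, 0, 0, 4)/4.1231 = (-0.2425, 0.0000, 0.0000, 0.9701).
r_{12} = q_1·w_2 = -0.2425.
u_2 = w_2 + 0.2425·q_1 = (-3.0588, 3.0000, 0.0000, -0.7647).
‖u_2‖ = 4.3521, so q_2 = (-0.7028, 0.6893, 0.0000, -0.1757).
r_{13} = q_1·w_3 = -1.9403; r_{23} = q_2·w_3 = -0.5677.
u_3 = w_3 + 1.9403·q_1 + 0.5677·q_2 = (3.1304, 3.3913, 3.0000, 0.7826).
‖u_3‖ = 5.5599, so q_3 = (0.5630, 0.6100, 0.5396, 0.1408).

Q = [[-0.2425, -0.7028, 0.5630], [0.0000, 0.6893, 0.6100], [0.0000, 0.0000, 0.5396], [0.9701, -0.1757, 0.1408]], R = [[4.1231, -0.2425, -1.9403], [0.0000, 4.3521, -0.5677], [0.0000, 0.0000, 5.5599]]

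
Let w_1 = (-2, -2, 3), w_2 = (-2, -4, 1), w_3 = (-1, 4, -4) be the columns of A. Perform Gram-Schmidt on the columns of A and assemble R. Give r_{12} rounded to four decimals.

e_1 = w_1/‖w_1‖ = (-2, -2, 3)/4.1231 = (-0.4851, -0.4851, 0.7276).
r_{12} = e_1·w_2 = 3.6380.

r_{12} = 3.6380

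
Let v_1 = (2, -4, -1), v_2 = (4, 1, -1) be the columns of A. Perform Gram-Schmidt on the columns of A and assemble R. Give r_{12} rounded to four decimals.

r_{12} = 1.0911

e_1 = v_1/‖v_1‖ = (2, -4, -1)/4.5826 = (0.4364, -0.8729, -0.2182).
r_{12} = e_1·v_2 = 1.0911.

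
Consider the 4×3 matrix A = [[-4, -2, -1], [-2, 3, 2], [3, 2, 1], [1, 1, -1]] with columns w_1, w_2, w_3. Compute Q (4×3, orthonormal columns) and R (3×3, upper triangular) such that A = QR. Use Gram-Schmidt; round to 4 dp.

Q = [[-0.7303, -0.2045, -0.1959], [-0.3651, 0.9204, 0.1045], [0.5477, 0.2812, 0.1306], [0.1826, 0.1790, -0.9663]], R = [[5.4772, 1.6432, 0.3651], [0.0000, 3.9115, 2.1475], [0.0000, 0.0000, 1.5016]]

w_1 = (-4, -2, 3, 1); ‖w_1‖ = 5.4772, so e_1 = (-0.7303, -0.3651, 0.5477, 0.1826).
e_1·w_2 = (-0.7303)·(-2) + (-0.3651)·3 + 0.5477·2 + 0.1826·1 = 1.6432.
u_2 = w_2 − 1.6432·e_1 = (-0.8000, 3.6000, 1.1000, 0.7000).
‖u_2‖ = 3.9115, so e_2 = (-0.2045, 0.9204, 0.2812, 0.1790).
e_1·w_3 = (-0.7303)·(-1) + (-0.3651)·2 + 0.5477·1 + 0.1826·(-1) = 0.3651; e_2·w_3 = (-0.2045)·(-1) + 0.9204·2 + 0.2812·1 + 0.1790·(-1) = 2.1475.
u_3 = w_3 − 0.3651·e_1 − 2.1475·e_2 = (-0.2941, 0.1569, 0.1961, -1.4510).
‖u_3‖ = 1.5016, so e_3 = (-0.1959, 0.1045, 0.1306, -0.9663).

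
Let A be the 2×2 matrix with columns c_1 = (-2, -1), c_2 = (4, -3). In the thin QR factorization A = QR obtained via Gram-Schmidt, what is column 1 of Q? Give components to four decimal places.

q_1 = (-0.8944, -0.4472)

c_1 = (-2, -1); ‖c_1‖ = 2.2361, so q_1 = (-0.8944, -0.4472).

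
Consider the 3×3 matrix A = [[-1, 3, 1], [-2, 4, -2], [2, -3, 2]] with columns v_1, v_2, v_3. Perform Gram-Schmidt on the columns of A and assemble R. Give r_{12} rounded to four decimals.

r_{12} = -5.6667

v_1 = (-1, -2, 2); ‖v_1‖ = 3.0000, so e_1 = (-0.3333, -0.6667, 0.6667).
r_{12} = e_1·v_2 = -5.6667.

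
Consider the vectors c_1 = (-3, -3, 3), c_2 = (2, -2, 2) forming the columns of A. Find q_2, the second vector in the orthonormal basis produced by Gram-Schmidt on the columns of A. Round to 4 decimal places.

q_1 = c_1/‖c_1‖ = (-3, -3, 3)/5.1962 = (-0.5774, -0.5774, 0.5774).
r_{12} = q_1·c_2 = 1.1547.
u_2 = c_2 − 1.1547·q_1 = (2.6667, -1.3333, 1.3333).
‖u_2‖ = 3.2660, so q_2 = (0.8165, -0.4082, 0.4082).

q_2 = (0.8165, -0.4082, 0.4082)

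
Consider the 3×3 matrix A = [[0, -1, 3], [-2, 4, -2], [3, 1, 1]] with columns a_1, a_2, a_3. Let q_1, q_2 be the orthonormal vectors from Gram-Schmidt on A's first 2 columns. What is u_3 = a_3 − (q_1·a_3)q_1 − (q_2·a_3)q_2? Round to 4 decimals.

a_1 = (0, -2, 3); ‖a_1‖ = 3.6056, so q_1 = (0.0000, -0.5547, 0.8321).
q_1·a_2 = 0.0000·(-1) + (-0.5547)·4 + 0.8321·1 = -1.3868.
u_2 = a_2 + 1.3868·q_1 = (-1.0000, 3.2308, 2.1538).
‖u_2‖ = 4.0096, so q_2 = (-0.2494, 0.8058, 0.5372).
q_1·a_3 = 0.0000·3 + (-0.5547)·(-2) + 0.8321·1 = 1.9415; q_2·a_3 = (-0.2494)·3 + 0.8058·(-2) + 0.5372·1 = -1.8225.
u_3 = a_3 − 1.9415·q_1 + 1.8225·q_2 = (2.5455, 0.5455, 0.3636).

u_3 = (2.5455, 0.5455, 0.3636)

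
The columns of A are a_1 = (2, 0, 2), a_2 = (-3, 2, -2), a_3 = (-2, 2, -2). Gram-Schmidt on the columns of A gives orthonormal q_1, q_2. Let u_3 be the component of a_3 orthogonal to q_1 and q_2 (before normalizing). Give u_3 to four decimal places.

a_1 = (2, 0, 2); ‖a_1‖ = 2.8284, so q_1 = (0.7071, 0.0000, 0.7071).
q_1·a_2 = 0.7071·(-3) + 0.0000·2 + 0.7071·(-2) = -3.5355.
u_2 = a_2 + 3.5355·q_1 = (-0.5000, 2.0000, 0.5000).
‖u_2‖ = 2.1213, so q_2 = (-0.2357, 0.9428, 0.2357).
q_1·a_3 = 0.7071·(-2) + 0.0000·2 + 0.7071·(-2) = -2.8284; q_2·a_3 = (-0.2357)·(-2) + 0.9428·2 + 0.2357·(-2) = 1.8856.
u_3 = a_3 + 2.8284·q_1 − 1.8856·q_2 = (0.4444, 0.2222, -0.4444).

u_3 = (0.4444, 0.2222, -0.4444)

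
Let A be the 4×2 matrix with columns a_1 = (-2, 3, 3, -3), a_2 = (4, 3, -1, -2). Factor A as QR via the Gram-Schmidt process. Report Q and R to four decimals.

Q = [[-0.3592, 0.7842], [0.5388, 0.4812], [0.5388, -0.2555], [-0.5388, -0.2970]], R = [[5.5678, 0.7184], [0.0000, 5.4299]]

a_1 = (-2, 3, 3, -3); ‖a_1‖ = 5.5678, so e_1 = (-0.3592, 0.5388, 0.5388, -0.5388).
e_1·a_2 = (-0.3592)·4 + 0.5388·3 + 0.5388·(-1) + (-0.5388)·(-2) = 0.7184.
u_2 = a_2 − 0.7184·e_1 = (4.2581, 2.6129, -1.3871, -1.6129).
‖u_2‖ = 5.4299, so e_2 = (0.7842, 0.4812, -0.2555, -0.2970).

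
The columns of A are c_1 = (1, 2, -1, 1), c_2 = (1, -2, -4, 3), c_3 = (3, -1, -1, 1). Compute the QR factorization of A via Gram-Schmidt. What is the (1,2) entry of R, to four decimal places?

q_1 = c_1/‖c_1‖ = (1, 2, -1, 1)/2.6458 = (0.3780, 0.7559, -0.3780, 0.3780).
r_{12} = q_1·c_2 = 1.5119.

r_{12} = 1.5119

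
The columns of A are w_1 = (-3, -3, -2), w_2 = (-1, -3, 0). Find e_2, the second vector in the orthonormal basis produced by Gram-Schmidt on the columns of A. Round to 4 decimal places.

e_2 = (0.3424, -0.7337, 0.5869)

w_1 = (-3, -3, -2); ‖w_1‖ = 4.6904, so e_1 = (-0.6396, -0.6396, -0.4264).
e_1·w_2 = (-0.6396)·(-1) + (-0.6396)·(-3) + (-0.4264)·0 = 2.5584.
u_2 = w_2 − 2.5584·e_1 = (0.6364, -1.3636, 1.0909).
‖u_2‖ = 1.8586, so e_2 = (0.3424, -0.7337, 0.5869).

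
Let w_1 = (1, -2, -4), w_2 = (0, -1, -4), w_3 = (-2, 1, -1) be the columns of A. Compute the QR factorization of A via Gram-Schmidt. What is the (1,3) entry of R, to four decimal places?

w_1 = (1, -2, -4); ‖w_1‖ = 4.5826, so e_1 = (0.2182, -0.4364, -0.8729).
r_{13} = e_1·w_3 = 0.0000.

r_{13} = 0.0000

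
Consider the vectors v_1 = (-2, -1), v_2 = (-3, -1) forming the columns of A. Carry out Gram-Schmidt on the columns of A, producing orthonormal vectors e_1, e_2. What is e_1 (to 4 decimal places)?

v_1 = (-2, -1); ‖v_1‖ = 2.2361, so e_1 = (-0.8944, -0.4472).

e_1 = (-0.8944, -0.4472)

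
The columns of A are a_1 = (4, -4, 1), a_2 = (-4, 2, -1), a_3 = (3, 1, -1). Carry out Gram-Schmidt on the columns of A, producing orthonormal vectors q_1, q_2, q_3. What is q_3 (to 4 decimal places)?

q_3 = (0.2425, 0.0000, -0.9701)

a_1 = (4, -4, 1); ‖a_1‖ = 5.7446, so q_1 = (0.6963, -0.6963, 0.1741).
q_1·a_2 = 0.6963·(-4) + (-0.6963)·2 + 0.1741·(-1) = -4.3519.
u_2 = a_2 + 4.3519·q_1 = (-0.9697, -1.0303, -0.2424).
‖u_2‖ = 1.4355, so q_2 = (-0.6755, -0.7177, -0.1689).
q_1·a_3 = 0.6963·3 + (-0.6963)·1 + 0.1741·(-1) = 1.2185; q_2·a_3 = (-0.6755)·3 + (-0.7177)·1 + (-0.1689)·(-1) = -2.5754.
u_3 = a_3 − 1.2185·q_1 + 2.5754·q_2 = (0.4118, 0.0000, -1.6471).
‖u_3‖ = 1.6977, so q_3 = (0.2425, 0.0000, -0.9701).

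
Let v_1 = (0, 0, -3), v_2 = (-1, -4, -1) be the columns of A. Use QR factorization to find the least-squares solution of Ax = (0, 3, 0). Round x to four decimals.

x = (0.2353, -0.7059)

v_1 = (0, 0, -3); ‖v_1‖ = 3.0000, so q_1 = (0.0000, 0.0000, -1.0000).
q_1·v_2 = 0.0000·(-1) + 0.0000·(-4) + (-1.0000)·(-1) = 1.0000.
u_2 = v_2 − 1.0000·q_1 = (-1.0000, -4.0000, 0.0000).
‖u_2‖ = 4.1231, so q_2 = (-0.2425, -0.9701, 0.0000).
Qᵀb = (0.0000, -2.9104).
Back-substitute: x_2 = -2.9104/4.1231 = -0.7059.
x_1 = (0.0000 − 1.0000·(-0.7059))/3.0000 = 0.2353.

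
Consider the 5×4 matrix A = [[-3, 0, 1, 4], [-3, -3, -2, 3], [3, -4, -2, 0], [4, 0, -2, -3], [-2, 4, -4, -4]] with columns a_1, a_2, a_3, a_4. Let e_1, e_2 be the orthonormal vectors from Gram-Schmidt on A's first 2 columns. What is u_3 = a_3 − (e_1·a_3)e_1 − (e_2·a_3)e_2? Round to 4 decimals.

a_1 = (-3, -3, 3, 4, -2); ‖a_1‖ = 6.8557, so e_1 = (-0.4376, -0.4376, 0.4376, 0.5835, -0.2917).
e_1·a_2 = (-0.4376)·0 + (-0.4376)·(-3) + 0.4376·(-4) + 0.5835·0 + (-0.2917)·4 = -1.6045.
u_2 = a_2 + 1.6045·e_1 = (-0.7021, -3.7021, -3.2979, 0.9362, 3.5319).
‖u_2‖ = 6.1988, so e_2 = (-0.1133, -0.5972, -0.5320, 0.1510, 0.5698).
e_1·a_3 = (-0.4376)·1 + (-0.4376)·(-2) + 0.4376·(-2) + 0.5835·(-2) + (-0.2917)·(-4) = -0.4376; e_2·a_3 = (-0.1133)·1 + (-0.5972)·(-2) + (-0.5320)·(-2) + 0.1510·(-2) + 0.5698·(-4) = -0.4359.
u_3 = a_3 + 0.4376·e_1 + 0.4359·e_2 = (0.7591, -2.4518, -2.0404, -1.6788, -3.8793).

u_3 = (0.7591, -2.4518, -2.0404, -1.6788, -3.8793)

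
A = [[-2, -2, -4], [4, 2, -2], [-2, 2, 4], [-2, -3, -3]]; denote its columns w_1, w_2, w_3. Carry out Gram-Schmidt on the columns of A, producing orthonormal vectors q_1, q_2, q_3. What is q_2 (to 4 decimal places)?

q_1 = w_1/‖w_1‖ = (-2, 4, -2, -2)/5.2915 = (-0.3780, 0.7559, -0.3780, -0.3780).
r_{12} = q_1·w_2 = 2.6458.
u_2 = w_2 − 2.6458·q_1 = (-1.0000, 0.0000, 3.0000, -2.0000).
‖u_2‖ = 3.7417, so q_2 = (-0.2673, 0.0000, 0.8018, -0.5345).

q_2 = (-0.2673, 0.0000, 0.8018, -0.5345)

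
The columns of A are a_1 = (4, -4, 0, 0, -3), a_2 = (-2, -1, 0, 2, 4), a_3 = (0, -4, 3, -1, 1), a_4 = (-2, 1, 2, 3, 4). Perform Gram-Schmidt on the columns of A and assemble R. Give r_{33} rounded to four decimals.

r_{33} = 4.0424

a_1 = (4, -4, 0, 0, -3); ‖a_1‖ = 6.4031, so e_1 = (0.6247, -0.6247, 0.0000, 0.0000, -0.4685).
e_1·a_2 = 0.6247·(-2) + (-0.6247)·(-1) + 0.0000·0 + 0.0000·2 + (-0.4685)·4 = -2.4988.
u_2 = a_2 + 2.4988·e_1 = (-0.4390, -2.5610, 0.0000, 2.0000, 2.8293).
‖u_2‖ = 4.3308, so e_2 = (-0.1014, -0.5913, 0.0000, 0.4618, 0.6533).
e_1·a_3 = 0.6247·0 + (-0.6247)·(-4) + 0.0000·3 + 0.0000·(-1) + (-0.4685)·1 = 2.0303; e_2·a_3 = (-0.1014)·0 + (-0.5913)·(-4) + 0.0000·3 + 0.4618·(-1) + 0.6533·1 = 2.5568.
u_3 = a_3 − 2.0303·e_1 − 2.5568·e_2 = (-1.0091, -1.2198, 3.0000, -2.1808, 0.2809).
r_{33} = ‖u_3‖ = 4.0424.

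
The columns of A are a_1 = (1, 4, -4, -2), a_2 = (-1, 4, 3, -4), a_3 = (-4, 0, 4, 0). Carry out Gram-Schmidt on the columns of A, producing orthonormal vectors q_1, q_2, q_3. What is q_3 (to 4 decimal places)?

q_3 = (-0.9208, 0.1925, -0.1811, 0.2868)

a_1 = (1, 4, -4, -2); ‖a_1‖ = 6.0828, so q_1 = (0.1644, 0.6576, -0.6576, -0.3288).
q_1·a_2 = 0.1644·(-1) + 0.6576·4 + (-0.6576)·3 + (-0.3288)·(-4) = 1.8084.
u_2 = a_2 − 1.8084·q_1 = (-1.2973, 2.8108, 4.1892, -3.4054).
‖u_2‖ = 6.2233, so q_2 = (-0.2085, 0.4517, 0.6731, -0.5472).
q_1·a_3 = 0.1644·(-4) + 0.6576·0 + (-0.6576)·4 + (-0.3288)·0 = -3.2880; q_2·a_3 = (-0.2085)·(-4) + 0.4517·0 + 0.6731·4 + (-0.5472)·0 = 3.5264.
u_3 = a_3 + 3.2880·q_1 − 3.5264·q_2 = (-2.7244, 0.5694, -0.5359, 0.8486).
‖u_3‖ = 2.9587, so q_3 = (-0.9208, 0.1925, -0.1811, 0.2868).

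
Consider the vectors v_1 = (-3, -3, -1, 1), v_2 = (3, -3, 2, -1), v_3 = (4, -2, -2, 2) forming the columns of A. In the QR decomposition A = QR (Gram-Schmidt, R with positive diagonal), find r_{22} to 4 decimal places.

e_1 = v_1/‖v_1‖ = (-3, -3, -1, 1)/4.4721 = (-0.6708, -0.6708, -0.2236, 0.2236).
r_{12} = e_1·v_2 = -0.6708.
u_2 = v_2 + 0.6708·e_1 = (2.5500, -3.4500, 1.8500, -0.8500).
r_{22} = ‖u_2‖ = 4.7487.

r_{22} = 4.7487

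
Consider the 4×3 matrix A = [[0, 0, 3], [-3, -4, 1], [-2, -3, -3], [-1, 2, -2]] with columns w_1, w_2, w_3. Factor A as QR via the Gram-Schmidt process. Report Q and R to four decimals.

w_1 = (0, -3, -2, -1); ‖w_1‖ = 3.7417, so e_1 = (0.0000, -0.8018, -0.5345, -0.2673).
e_1·w_2 = 0.0000·0 + (-0.8018)·(-4) + (-0.5345)·(-3) + (-0.2673)·2 = 4.2762.
u_2 = w_2 − 4.2762·e_1 = (0.0000, -0.5714, -0.7143, 3.1429).
‖u_2‖ = 3.2733, so e_2 = (0.0000, -0.1746, -0.2182, 0.9602).
e_1·w_3 = 0.0000·3 + (-0.8018)·1 + (-0.5345)·(-3) + (-0.2673)·(-2) = 1.3363; e_2·w_3 = 0.0000·3 + (-0.1746)·1 + (-0.2182)·(-3) + 0.9602·(-2) = -1.4402.
u_3 = w_3 − 1.3363·e_1 + 1.4402·e_2 = (3.0000, 1.8200, -2.6000, -0.2600).
‖u_3‖ = 4.3749, so e_3 = (0.6857, 0.4160, -0.5943, -0.0594).

Q = [[0.0000, 0.0000, 0.6857], [-0.8018, -0.1746, 0.4160], [-0.5345, -0.2182, -0.5943], [-0.2673, 0.9602, -0.0594]], R = [[3.7417, 4.2762, 1.3363], [0.0000, 3.2733, -1.4402], [0.0000, 0.0000, 4.3749]]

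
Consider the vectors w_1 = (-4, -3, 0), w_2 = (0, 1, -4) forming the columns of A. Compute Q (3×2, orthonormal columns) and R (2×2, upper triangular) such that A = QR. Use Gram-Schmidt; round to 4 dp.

q_1 = w_1/‖w_1‖ = (-4, -3, 0)/5.0000 = (-0.8000, -0.6000, 0.0000).
r_{12} = q_1·w_2 = -0.6000.
u_2 = w_2 + 0.6000·q_1 = (-0.4800, 0.6400, -4.0000).
‖u_2‖ = 4.0792, so q_2 = (-0.1177, 0.1569, -0.9806).

Q = [[-0.8000, -0.1177], [-0.6000, 0.1569], [0.0000, -0.9806]], R = [[5.0000, -0.6000], [0.0000, 4.0792]]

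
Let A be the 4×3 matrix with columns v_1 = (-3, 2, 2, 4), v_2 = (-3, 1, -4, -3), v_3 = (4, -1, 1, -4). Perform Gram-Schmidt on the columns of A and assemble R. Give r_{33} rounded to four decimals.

r_{33} = 2.3100

v_1 = (-3, 2, 2, 4); ‖v_1‖ = 5.7446, so q_1 = (-0.5222, 0.3482, 0.3482, 0.6963).
q_1·v_2 = (-0.5222)·(-3) + 0.3482·1 + 0.3482·(-4) + 0.6963·(-3) = -1.5667.
u_2 = v_2 + 1.5667·q_1 = (-3.8182, 1.5455, -3.4545, -1.9091).
‖u_2‖ = 5.7049, so q_2 = (-0.6693, 0.2709, -0.6055, -0.3346).
q_1·v_3 = (-0.5222)·4 + 0.3482·(-1) + 0.3482·1 + 0.6963·(-4) = -4.8742; q_2·v_3 = (-0.6693)·4 + 0.2709·(-1) + (-0.6055)·1 + (-0.3346)·(-4) = -2.2150.
u_3 = v_3 + 4.8742·q_1 + 2.2150·q_2 = (-0.0279, 1.2970, 1.3557, -1.3473).
r_{33} = ‖u_3‖ = 2.3100.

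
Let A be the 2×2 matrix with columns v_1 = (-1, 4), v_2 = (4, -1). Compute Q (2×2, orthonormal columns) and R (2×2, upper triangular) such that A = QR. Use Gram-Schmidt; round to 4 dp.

Q = [[-0.2425, 0.9701], [0.9701, 0.2425]], R = [[4.1231, -1.9403], [0.0000, 3.6380]]

v_1 = (-1, 4); ‖v_1‖ = 4.1231, so e_1 = (-0.2425, 0.9701).
e_1·v_2 = (-0.2425)·4 + 0.9701·(-1) = -1.9403.
u_2 = v_2 + 1.9403·e_1 = (3.5294, 0.8824).
‖u_2‖ = 3.6380, so e_2 = (0.9701, 0.2425).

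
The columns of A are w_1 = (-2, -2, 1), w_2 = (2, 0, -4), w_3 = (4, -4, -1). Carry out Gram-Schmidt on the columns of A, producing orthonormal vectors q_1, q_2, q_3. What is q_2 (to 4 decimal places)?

w_1 = (-2, -2, 1); ‖w_1‖ = 3.0000, so q_1 = (-0.6667, -0.6667, 0.3333).
q_1·w_2 = (-0.6667)·2 + (-0.6667)·0 + 0.3333·(-4) = -2.6667.
u_2 = w_2 + 2.6667·q_1 = (0.2222, -1.7778, -3.1111).
‖u_2‖ = 3.5901, so q_2 = (0.0619, -0.4952, -0.8666).

q_2 = (0.0619, -0.4952, -0.8666)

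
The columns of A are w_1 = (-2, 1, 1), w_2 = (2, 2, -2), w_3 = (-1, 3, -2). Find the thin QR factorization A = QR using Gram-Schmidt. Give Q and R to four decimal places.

Q = [[-0.8165, 0.2182, -0.5345], [0.4082, 0.8729, -0.2673], [0.4082, -0.4364, -0.8018]], R = [[2.4495, -1.6330, 1.2247], [0.0000, 3.0551, 3.2733], [0.0000, 0.0000, 1.3363]]

w_1 = (-2, 1, 1); ‖w_1‖ = 2.4495, so q_1 = (-0.8165, 0.4082, 0.4082).
q_1·w_2 = (-0.8165)·2 + 0.4082·2 + 0.4082·(-2) = -1.6330.
u_2 = w_2 + 1.6330·q_1 = (0.6667, 2.6667, -1.3333).
‖u_2‖ = 3.0551, so q_2 = (0.2182, 0.8729, -0.4364).
q_1·w_3 = (-0.8165)·(-1) + 0.4082·3 + 0.4082·(-2) = 1.2247; q_2·w_3 = 0.2182·(-1) + 0.8729·3 + (-0.4364)·(-2) = 3.2733.
u_3 = w_3 − 1.2247·q_1 − 3.2733·q_2 = (-0.7143, -0.3571, -1.0714).
‖u_3‖ = 1.3363, so q_3 = (-0.5345, -0.2673, -0.8018).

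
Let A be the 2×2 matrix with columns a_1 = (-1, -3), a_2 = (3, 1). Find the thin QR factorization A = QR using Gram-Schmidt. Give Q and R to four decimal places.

a_1 = (-1, -3); ‖a_1‖ = 3.1623, so e_1 = (-0.3162, -0.9487).
e_1·a_2 = (-0.3162)·3 + (-0.9487)·1 = -1.8974.
u_2 = a_2 + 1.8974·e_1 = (2.4000, -0.8000).
‖u_2‖ = 2.5298, so e_2 = (0.9487, -0.3162).

Q = [[-0.3162, 0.9487], [-0.9487, -0.3162]], R = [[3.1623, -1.8974], [0.0000, 2.5298]]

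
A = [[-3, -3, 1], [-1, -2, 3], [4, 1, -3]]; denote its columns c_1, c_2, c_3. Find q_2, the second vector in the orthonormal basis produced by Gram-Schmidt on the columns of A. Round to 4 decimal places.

c_1 = (-3, -1, 4); ‖c_1‖ = 5.0990, so q_1 = (-0.5883, -0.1961, 0.7845).
q_1·c_2 = (-0.5883)·(-3) + (-0.1961)·(-2) + 0.7845·1 = 2.9417.
u_2 = c_2 − 2.9417·q_1 = (-1.2692, -1.4231, -1.3077).
‖u_2‖ = 2.3122, so q_2 = (-0.5489, -0.6155, -0.5656).

q_2 = (-0.5489, -0.6155, -0.5656)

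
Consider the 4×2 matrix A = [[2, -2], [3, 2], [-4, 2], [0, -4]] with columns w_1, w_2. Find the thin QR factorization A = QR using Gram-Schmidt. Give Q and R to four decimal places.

Q = [[0.3714, -0.3066], [0.5571, 0.5066], [-0.7428, 0.2266], [0.0000, -0.7733]], R = [[5.3852, -1.1142], [0.0000, 5.1729]]

w_1 = (2, 3, -4, 0); ‖w_1‖ = 5.3852, so e_1 = (0.3714, 0.5571, -0.7428, 0.0000).
e_1·w_2 = 0.3714·(-2) + 0.5571·2 + (-0.7428)·2 + 0.0000·(-4) = -1.1142.
u_2 = w_2 + 1.1142·e_1 = (-1.5862, 2.6207, 1.1724, -4.0000).
‖u_2‖ = 5.1729, so e_2 = (-0.3066, 0.5066, 0.2266, -0.7733).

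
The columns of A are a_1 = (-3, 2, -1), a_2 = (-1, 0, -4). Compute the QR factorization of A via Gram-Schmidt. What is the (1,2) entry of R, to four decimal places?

r_{12} = 1.8708

a_1 = (-3, 2, -1); ‖a_1‖ = 3.7417, so e_1 = (-0.8018, 0.5345, -0.2673).
r_{12} = e_1·a_2 = 1.8708.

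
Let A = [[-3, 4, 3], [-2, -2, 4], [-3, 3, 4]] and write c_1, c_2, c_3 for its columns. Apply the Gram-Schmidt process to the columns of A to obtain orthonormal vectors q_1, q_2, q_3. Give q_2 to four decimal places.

q_2 = (0.4223, -0.8902, 0.1712)

q_1 = c_1/‖c_1‖ = (-3, -2, -3)/4.6904 = (-0.6396, -0.4264, -0.6396).
r_{12} = q_1·c_2 = -3.6244.
u_2 = c_2 + 3.6244·q_1 = (1.6818, -3.5455, 0.6818).
‖u_2‖ = 3.9829, so q_2 = (0.4223, -0.8902, 0.1712).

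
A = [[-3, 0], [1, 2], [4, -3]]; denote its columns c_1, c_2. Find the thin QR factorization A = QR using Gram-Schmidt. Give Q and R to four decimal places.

Q = [[-0.5883, -0.3814], [0.1961, 0.7882], [0.7845, -0.4831]], R = [[5.0990, -1.9612], [0.0000, 3.0255]]

c_1 = (-3, 1, 4); ‖c_1‖ = 5.0990, so e_1 = (-0.5883, 0.1961, 0.7845).
e_1·c_2 = (-0.5883)·0 + 0.1961·2 + 0.7845·(-3) = -1.9612.
u_2 = c_2 + 1.9612·e_1 = (-1.1538, 2.3846, -1.4615).
‖u_2‖ = 3.0255, so e_2 = (-0.3814, 0.7882, -0.4831).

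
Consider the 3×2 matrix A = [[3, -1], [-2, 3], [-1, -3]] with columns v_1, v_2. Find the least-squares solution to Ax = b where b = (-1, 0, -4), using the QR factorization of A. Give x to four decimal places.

x = (0.4217, 0.8174)

v_1 = (3, -2, -1); ‖v_1‖ = 3.7417, so q_1 = (0.8018, -0.5345, -0.2673).
q_1·v_2 = 0.8018·(-1) + (-0.5345)·3 + (-0.2673)·(-3) = -1.6036.
u_2 = v_2 + 1.6036·q_1 = (0.2857, 2.1429, -3.4286).
‖u_2‖ = 4.0532, so q_2 = (0.0705, 0.5287, -0.8459).
Qᵀb = (0.2673, 3.3131).
Back-substitute: x_2 = 3.3131/4.0532 = 0.8174.
x_1 = (0.2673 + 1.6036·0.8174)/3.7417 = 0.4217.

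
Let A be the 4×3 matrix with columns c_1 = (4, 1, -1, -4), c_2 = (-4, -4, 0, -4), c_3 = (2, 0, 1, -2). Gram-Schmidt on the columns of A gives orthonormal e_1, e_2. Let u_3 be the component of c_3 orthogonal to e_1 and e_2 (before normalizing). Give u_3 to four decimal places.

u_3 = (0.3663, -0.2970, 1.4455, -0.0693)

c_1 = (4, 1, -1, -4); ‖c_1‖ = 5.8310, so e_1 = (0.6860, 0.1715, -0.1715, -0.6860).
e_1·c_2 = 0.6860·(-4) + 0.1715·(-4) + (-0.1715)·0 + (-0.6860)·(-4) = -0.6860.
u_2 = c_2 + 0.6860·e_1 = (-3.5294, -3.8824, -0.1176, -4.4706).
‖u_2‖ = 6.8942, so e_2 = (-0.5119, -0.5631, -0.0171, -0.6485).
e_1·c_3 = 0.6860·2 + 0.1715·0 + (-0.1715)·1 + (-0.6860)·(-2) = 2.5725; e_2·c_3 = (-0.5119)·2 + (-0.5631)·0 + (-0.0171)·1 + (-0.6485)·(-2) = 0.2560.
u_3 = c_3 − 2.5725·e_1 − 0.2560·e_2 = (0.3663, -0.2970, 1.4455, -0.0693).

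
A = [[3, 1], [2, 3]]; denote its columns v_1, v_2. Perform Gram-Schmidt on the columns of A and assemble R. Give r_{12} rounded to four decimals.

v_1 = (3, 2); ‖v_1‖ = 3.6056, so e_1 = (0.8321, 0.5547).
r_{12} = e_1·v_2 = 2.4962.

r_{12} = 2.4962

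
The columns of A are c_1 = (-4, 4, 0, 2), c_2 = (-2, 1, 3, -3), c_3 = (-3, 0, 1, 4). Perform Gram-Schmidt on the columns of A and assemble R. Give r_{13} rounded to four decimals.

c_1 = (-4, 4, 0, 2); ‖c_1‖ = 6.0000, so e_1 = (-0.6667, 0.6667, 0.0000, 0.3333).
r_{13} = e_1·c_3 = 3.3333.

r_{13} = 3.3333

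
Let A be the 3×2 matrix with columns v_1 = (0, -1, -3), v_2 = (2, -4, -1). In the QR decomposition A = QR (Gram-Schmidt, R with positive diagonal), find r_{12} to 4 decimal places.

v_1 = (0, -1, -3); ‖v_1‖ = 3.1623, so e_1 = (0.0000, -0.3162, -0.9487).
r_{12} = e_1·v_2 = 2.2136.

r_{12} = 2.2136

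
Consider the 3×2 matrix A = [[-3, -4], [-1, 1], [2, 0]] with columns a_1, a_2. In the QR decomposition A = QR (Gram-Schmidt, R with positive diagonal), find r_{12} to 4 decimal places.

r_{12} = 2.9399

a_1 = (-3, -1, 2); ‖a_1‖ = 3.7417, so q_1 = (-0.8018, -0.2673, 0.5345).
r_{12} = q_1·a_2 = 2.9399.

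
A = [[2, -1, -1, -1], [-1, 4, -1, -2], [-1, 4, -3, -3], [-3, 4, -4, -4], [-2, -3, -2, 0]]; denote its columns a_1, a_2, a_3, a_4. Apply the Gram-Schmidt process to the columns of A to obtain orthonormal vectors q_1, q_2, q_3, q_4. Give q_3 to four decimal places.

q_3 = (-0.7996, 0.1881, -0.3948, -0.2425, -0.3325)

q_1 = a_1/‖a_1‖ = (2, -1, -1, -3, -2)/4.3589 = (0.4588, -0.2294, -0.2294, -0.6882, -0.4588).
r_{12} = q_1·a_2 = -3.6707.
u_2 = a_2 + 3.6707·q_1 = (0.6842, 3.1579, 3.1579, 1.4737, -4.6842).
‖u_2‖ = 6.6728, so q_2 = (0.1025, 0.4732, 0.4732, 0.2208, -0.7020).
r_{13} = q_1·a_3 = 4.1295; r_{23} = q_2·a_3 = -1.4750.
u_3 = a_3 − 4.1295·q_1 + 1.4750·q_2 = (-2.7435, 0.6454, -1.3546, -0.8322, -1.1407).
‖u_3‖ = 3.4310, so q_3 = (-0.7996, 0.1881, -0.3948, -0.2425, -0.3325).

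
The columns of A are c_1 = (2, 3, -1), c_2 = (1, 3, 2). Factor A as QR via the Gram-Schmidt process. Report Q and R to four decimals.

c_1 = (2, 3, -1); ‖c_1‖ = 3.7417, so q_1 = (0.5345, 0.8018, -0.2673).
q_1·c_2 = 0.5345·1 + 0.8018·3 + (-0.2673)·2 = 2.4054.
u_2 = c_2 − 2.4054·q_1 = (-0.2857, 1.0714, 2.6429).
‖u_2‖ = 2.8661, so q_2 = (-0.0997, 0.3738, 0.9221).

Q = [[0.5345, -0.0997], [0.8018, 0.3738], [-0.2673, 0.9221]], R = [[3.7417, 2.4054], [0.0000, 2.8661]]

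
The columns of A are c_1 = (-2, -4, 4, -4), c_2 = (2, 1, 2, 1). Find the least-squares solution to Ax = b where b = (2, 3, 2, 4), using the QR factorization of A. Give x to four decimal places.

c_1 = (-2, -4, 4, -4); ‖c_1‖ = 7.2111, so e_1 = (-0.2774, -0.5547, 0.5547, -0.5547).
e_1·c_2 = (-0.2774)·2 + (-0.5547)·1 + 0.5547·2 + (-0.5547)·1 = -0.5547.
u_2 = c_2 + 0.5547·e_1 = (1.8462, 0.6923, 2.3077, 0.6923).
‖u_2‖ = 3.1132, so e_2 = (0.5930, 0.2224, 0.7412, 0.2224).
Qᵀb = (-3.3282, 4.2251).
Back-substitute: x_2 = 4.2251/3.1132 = 1.3571.
x_1 = (-3.3282 + 0.5547·1.3571)/7.2111 = -0.3571.

x = (-0.3571, 1.3571)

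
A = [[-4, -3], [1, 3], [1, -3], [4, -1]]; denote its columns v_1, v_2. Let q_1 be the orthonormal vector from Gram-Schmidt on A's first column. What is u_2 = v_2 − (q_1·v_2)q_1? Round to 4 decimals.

q_1 = v_1/‖v_1‖ = (-4, 1, 1, 4)/5.8310 = (-0.6860, 0.1715, 0.1715, 0.6860).
r_{12} = q_1·v_2 = 1.3720.
u_2 = v_2 − 1.3720·q_1 = (-2.0588, 2.7647, -3.2353, -1.9412).

u_2 = (-2.0588, 2.7647, -3.2353, -1.9412)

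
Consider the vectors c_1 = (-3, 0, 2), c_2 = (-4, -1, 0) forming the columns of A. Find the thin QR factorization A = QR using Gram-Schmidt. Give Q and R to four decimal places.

Q = [[-0.8321, -0.5057], [0.0000, -0.4109], [0.5547, -0.7586]], R = [[3.6056, 3.3282], [0.0000, 2.4337]]

c_1 = (-3, 0, 2); ‖c_1‖ = 3.6056, so e_1 = (-0.8321, 0.0000, 0.5547).
e_1·c_2 = (-0.8321)·(-4) + 0.0000·(-1) + 0.5547·0 = 3.3282.
u_2 = c_2 − 3.3282·e_1 = (-1.2308, -1.0000, -1.8462).
‖u_2‖ = 2.4337, so e_2 = (-0.5057, -0.4109, -0.7586).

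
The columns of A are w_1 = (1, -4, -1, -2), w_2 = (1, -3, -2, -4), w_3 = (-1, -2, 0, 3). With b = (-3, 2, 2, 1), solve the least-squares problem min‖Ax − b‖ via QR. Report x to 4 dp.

w_1 = (1, -4, -1, -2); ‖w_1‖ = 4.6904, so q_1 = (0.2132, -0.8528, -0.2132, -0.4264).
q_1·w_2 = 0.2132·1 + (-0.8528)·(-3) + (-0.2132)·(-2) + (-0.4264)·(-4) = 4.9036.
u_2 = w_2 − 4.9036·q_1 = (-0.0455, 1.1818, -0.9545, -1.9091).
‖u_2‖ = 2.4402, so q_2 = (-0.0186, 0.4843, -0.3912, -0.7824).
q_1·w_3 = 0.2132·(-1) + (-0.8528)·(-2) + (-0.2132)·0 + (-0.4264)·3 = 0.2132; q_2·w_3 = (-0.0186)·(-1) + 0.4843·(-2) + (-0.3912)·0 + (-0.7824)·3 = -3.2971.
u_3 = w_3 − 0.2132·q_1 + 3.2971·q_2 = (-1.1069, -0.2214, -1.2443, 0.5115).
‖u_3‖ = 1.7561, so q_3 = (-0.6303, -0.1261, -0.7085, 0.2912).
Qᵀb = (-3.1980, -0.5402, 0.5129).
Back-substitute: x_3 = 0.5129/1.7561 = 0.2921.
x_2 = (-0.5402 + 3.2971·0.2921)/2.4402 = 0.1733.
x_1 = (-3.1980 − 4.9036·0.1733 − 0.2132·0.2921)/4.6904 = -0.8762.

x = (-0.8762, 0.1733, 0.2921)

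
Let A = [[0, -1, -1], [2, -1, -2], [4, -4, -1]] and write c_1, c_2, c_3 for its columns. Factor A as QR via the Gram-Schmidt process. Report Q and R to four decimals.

Q = [[0.0000, -0.7454, -0.6667], [0.4472, 0.5963, -0.6667], [0.8944, -0.2981, 0.3333]], R = [[4.4721, -4.0249, -1.7889], [0.0000, 1.3416, -0.1491], [0.0000, 0.0000, 1.6667]]

c_1 = (0, 2, 4); ‖c_1‖ = 4.4721, so q_1 = (0.0000, 0.4472, 0.8944).
q_1·c_2 = 0.0000·(-1) + 0.4472·(-1) + 0.8944·(-4) = -4.0249.
u_2 = c_2 + 4.0249·q_1 = (-1.0000, 0.8000, -0.4000).
‖u_2‖ = 1.3416, so q_2 = (-0.7454, 0.5963, -0.2981).
q_1·c_3 = 0.0000·(-1) + 0.4472·(-2) + 0.8944·(-1) = -1.7889; q_2·c_3 = (-0.7454)·(-1) + 0.5963·(-2) + (-0.2981)·(-1) = -0.1491.
u_3 = c_3 + 1.7889·q_1 + 0.1491·q_2 = (-1.1111, -1.1111, 0.5556).
‖u_3‖ = 1.6667, so q_3 = (-0.6667, -0.6667, 0.3333).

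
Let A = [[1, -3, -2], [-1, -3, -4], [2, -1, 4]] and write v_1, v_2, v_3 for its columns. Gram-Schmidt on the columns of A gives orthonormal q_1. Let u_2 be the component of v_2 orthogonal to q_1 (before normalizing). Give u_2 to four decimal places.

u_2 = (-2.6667, -3.3333, -0.3333)

v_1 = (1, -1, 2); ‖v_1‖ = 2.4495, so q_1 = (0.4082, -0.4082, 0.8165).
q_1·v_2 = 0.4082·(-3) + (-0.4082)·(-3) + 0.8165·(-1) = -0.8165.
u_2 = v_2 + 0.8165·q_1 = (-2.6667, -3.3333, -0.3333).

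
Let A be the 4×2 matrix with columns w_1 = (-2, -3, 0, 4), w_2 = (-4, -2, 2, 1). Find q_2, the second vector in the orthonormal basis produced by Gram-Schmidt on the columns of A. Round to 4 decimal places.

w_1 = (-2, -3, 0, 4); ‖w_1‖ = 5.3852, so q_1 = (-0.3714, -0.5571, 0.0000, 0.7428).
q_1·w_2 = (-0.3714)·(-4) + (-0.5571)·(-2) + 0.0000·2 + 0.7428·1 = 3.3425.
u_2 = w_2 − 3.3425·q_1 = (-2.7586, -0.1379, 2.0000, -1.4828).
‖u_2‖ = 3.7185, so q_2 = (-0.7419, -0.0371, 0.5378, -0.3987).

q_2 = (-0.7419, -0.0371, 0.5378, -0.3987)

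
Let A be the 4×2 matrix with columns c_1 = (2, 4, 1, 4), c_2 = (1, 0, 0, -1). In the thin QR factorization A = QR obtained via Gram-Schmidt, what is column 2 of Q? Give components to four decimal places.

e_1 = c_1/‖c_1‖ = (2, 4, 1, 4)/6.0828 = (0.3288, 0.6576, 0.1644, 0.6576).
r_{12} = e_1·c_2 = -0.3288.
u_2 = c_2 + 0.3288·e_1 = (1.1081, 0.2162, 0.0541, -0.7838).
‖u_2‖ = 1.3755, so e_2 = (0.8056, 0.1572, 0.0393, -0.5698).

e_2 = (0.8056, 0.1572, 0.0393, -0.5698)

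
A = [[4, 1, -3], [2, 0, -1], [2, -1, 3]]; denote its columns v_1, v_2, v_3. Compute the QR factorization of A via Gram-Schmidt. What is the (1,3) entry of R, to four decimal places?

r_{13} = -1.6330

q_1 = v_1/‖v_1‖ = (4, 2, 2)/4.8990 = (0.8165, 0.4082, 0.4082).
r_{13} = q_1·v_3 = -1.6330.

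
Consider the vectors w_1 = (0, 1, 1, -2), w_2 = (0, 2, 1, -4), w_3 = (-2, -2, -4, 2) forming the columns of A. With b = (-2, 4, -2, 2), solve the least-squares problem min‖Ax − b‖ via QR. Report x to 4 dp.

w_1 = (0, 1, 1, -2); ‖w_1‖ = 2.4495, so e_1 = (0.0000, 0.4082, 0.4082, -0.8165).
e_1·w_2 = 0.0000·0 + 0.4082·2 + 0.4082·1 + (-0.8165)·(-4) = 4.4907.
u_2 = w_2 − 4.4907·e_1 = (0.0000, 0.1667, -0.8333, -0.3333).
‖u_2‖ = 0.9129, so e_2 = (0.0000, 0.1826, -0.9129, -0.3651).
e_1·w_3 = 0.0000·(-2) + 0.4082·(-2) + 0.4082·(-4) + (-0.8165)·2 = -4.0825; e_2·w_3 = 0.0000·(-2) + 0.1826·(-2) + (-0.9129)·(-4) + (-0.3651)·2 = 2.5560.
u_3 = w_3 + 4.0825·e_1 − 2.5560·e_2 = (-2.0000, -0.8000, 0.0000, -0.4000).
‖u_3‖ = 2.1909, so e_3 = (-0.9129, -0.3651, 0.0000, -0.1826).
Qᵀb = (-0.8165, 1.8257, 0.0000).
Back-substitute: x_3 = 0.0000/2.1909 = 0.0000.
x_2 = (1.8257 − 2.5560·0.0000)/0.9129 = 2.0000.
x_1 = (-0.8165 − 4.4907·2.0000 + 4.0825·0.0000)/2.4495 = -4.0000.

x = (-4.0000, 2.0000, 0.0000)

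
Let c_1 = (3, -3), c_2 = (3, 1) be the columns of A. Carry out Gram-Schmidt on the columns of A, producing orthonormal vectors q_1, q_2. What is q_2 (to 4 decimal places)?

c_1 = (3, -3); ‖c_1‖ = 4.2426, so q_1 = (0.7071, -0.7071).
q_1·c_2 = 0.7071·3 + (-0.7071)·1 = 1.4142.
u_2 = c_2 − 1.4142·q_1 = (2.0000, 2.0000).
‖u_2‖ = 2.8284, so q_2 = (0.7071, 0.7071).

q_2 = (0.7071, 0.7071)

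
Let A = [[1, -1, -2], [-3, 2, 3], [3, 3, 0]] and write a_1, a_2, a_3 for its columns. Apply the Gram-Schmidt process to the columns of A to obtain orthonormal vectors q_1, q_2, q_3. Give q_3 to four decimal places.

q_1 = a_1/‖a_1‖ = (1, -3, 3)/4.3589 = (0.2294, -0.6882, 0.6882).
r_{12} = q_1·a_2 = 0.4588.
u_2 = a_2 − 0.4588·q_1 = (-1.1053, 2.3158, 2.6842).
‖u_2‖ = 3.7134, so q_2 = (-0.2976, 0.6236, 0.7228).
r_{13} = q_1·a_3 = -2.5236; r_{23} = q_2·a_3 = 2.4662.
u_3 = a_3 + 2.5236·q_1 − 2.4662·q_2 = (-0.6870, -0.2748, -0.0458).
‖u_3‖ = 0.7414, so q_3 = (-0.9267, -0.3707, -0.0618).

q_3 = (-0.9267, -0.3707, -0.0618)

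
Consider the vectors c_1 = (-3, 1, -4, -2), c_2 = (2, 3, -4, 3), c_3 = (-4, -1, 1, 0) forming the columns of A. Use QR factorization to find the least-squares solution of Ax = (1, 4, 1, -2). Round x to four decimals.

e_1 = c_1/‖c_1‖ = (-3, 1, -4, -2)/5.4772 = (-0.5477, 0.1826, -0.7303, -0.3651).
r_{12} = e_1·c_2 = 1.2780.
u_2 = c_2 − 1.2780·e_1 = (2.7000, 2.7667, -3.0667, 3.4667).
‖u_2‖ = 6.0305, so e_2 = (0.4477, 0.4588, -0.5085, 0.5749).
r_{13} = e_1·c_3 = 1.2780; r_{23} = e_2·c_3 = -2.7582.
u_3 = c_3 − 1.2780·e_1 + 2.7582·e_2 = (-2.0651, 0.0321, 0.5307, 2.0522).
‖u_3‖ = 2.9596, so e_3 = (-0.6978, 0.0108, 0.1793, 0.6934).
Qᵀb = (0.1826, 0.6246, -1.8620).
Back-substitute: x_3 = -1.8620/2.9596 = -0.6291.
x_2 = (0.6246 + 2.7582·(-0.6291))/6.0305 = -0.1842.
x_1 = (0.1826 − 1.2780·(-0.1842) − 1.2780·(-0.6291))/5.4772 = 0.2231.

x = (0.2231, -0.1842, -0.6291)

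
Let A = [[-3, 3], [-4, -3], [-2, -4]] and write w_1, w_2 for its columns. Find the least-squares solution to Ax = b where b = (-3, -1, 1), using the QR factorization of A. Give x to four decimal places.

x = (0.5595, -0.4751)

w_1 = (-3, -4, -2); ‖w_1‖ = 5.3852, so q_1 = (-0.5571, -0.7428, -0.3714).
q_1·w_2 = (-0.5571)·3 + (-0.7428)·(-3) + (-0.3714)·(-4) = 2.0426.
u_2 = w_2 − 2.0426·q_1 = (4.1379, -1.4828, -3.2414).
‖u_2‖ = 5.4615, so q_2 = (0.7577, -0.2715, -0.5935).
Qᵀb = (2.0426, -2.5950).
Back-substitute: x_2 = -2.5950/5.4615 = -0.4751.
x_1 = (2.0426 − 2.0426·(-0.4751))/5.3852 = 0.5595.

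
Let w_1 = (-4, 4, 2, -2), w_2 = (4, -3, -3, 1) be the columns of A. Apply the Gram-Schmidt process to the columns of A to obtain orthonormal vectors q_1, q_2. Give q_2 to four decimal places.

q_2 = (0.2481, 0.3721, -0.7442, -0.4961)

w_1 = (-4, 4, 2, -2); ‖w_1‖ = 6.3246, so q_1 = (-0.6325, 0.6325, 0.3162, -0.3162).
q_1·w_2 = (-0.6325)·4 + 0.6325·(-3) + 0.3162·(-3) + (-0.3162)·1 = -5.6921.
u_2 = w_2 + 5.6921·q_1 = (0.4000, 0.6000, -1.2000, -0.8000).
‖u_2‖ = 1.6125, so q_2 = (0.2481, 0.3721, -0.7442, -0.4961).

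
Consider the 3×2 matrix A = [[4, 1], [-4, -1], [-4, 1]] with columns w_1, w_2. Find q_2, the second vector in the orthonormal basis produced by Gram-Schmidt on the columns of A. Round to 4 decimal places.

q_1 = w_1/‖w_1‖ = (4, -4, -4)/6.9282 = (0.5774, -0.5774, -0.5774).
r_{12} = q_1·w_2 = 0.5774.
u_2 = w_2 − 0.5774·q_1 = (0.6667, -0.6667, 1.3333).
‖u_2‖ = 1.6330, so q_2 = (0.4082, -0.4082, 0.8165).

q_2 = (0.4082, -0.4082, 0.8165)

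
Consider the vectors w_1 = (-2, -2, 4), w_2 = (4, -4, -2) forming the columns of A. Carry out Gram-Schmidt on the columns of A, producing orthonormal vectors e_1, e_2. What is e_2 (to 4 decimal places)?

e_1 = w_1/‖w_1‖ = (-2, -2, 4)/4.8990 = (-0.4082, -0.4082, 0.8165).
r_{12} = e_1·w_2 = -1.6330.
u_2 = w_2 + 1.6330·e_1 = (3.3333, -4.6667, -0.6667).
‖u_2‖ = 5.7735, so e_2 = (0.5774, -0.8083, -0.1155).

e_2 = (0.5774, -0.8083, -0.1155)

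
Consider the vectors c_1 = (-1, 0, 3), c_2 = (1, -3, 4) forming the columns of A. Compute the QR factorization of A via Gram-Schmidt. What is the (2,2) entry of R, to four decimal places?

r_{22} = 3.7283

c_1 = (-1, 0, 3); ‖c_1‖ = 3.1623, so q_1 = (-0.3162, 0.0000, 0.9487).
q_1·c_2 = (-0.3162)·1 + 0.0000·(-3) + 0.9487·4 = 3.4785.
u_2 = c_2 − 3.4785·q_1 = (2.1000, -3.0000, 0.7000).
r_{22} = ‖u_2‖ = 3.7283.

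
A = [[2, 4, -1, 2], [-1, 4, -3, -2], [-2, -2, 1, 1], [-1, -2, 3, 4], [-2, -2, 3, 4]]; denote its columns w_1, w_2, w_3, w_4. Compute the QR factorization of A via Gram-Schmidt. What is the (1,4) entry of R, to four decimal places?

r_{14} = -2.1381

w_1 = (2, -1, -2, -1, -2); ‖w_1‖ = 3.7417, so q_1 = (0.5345, -0.2673, -0.5345, -0.2673, -0.5345).
r_{14} = q_1·w_4 = -2.1381.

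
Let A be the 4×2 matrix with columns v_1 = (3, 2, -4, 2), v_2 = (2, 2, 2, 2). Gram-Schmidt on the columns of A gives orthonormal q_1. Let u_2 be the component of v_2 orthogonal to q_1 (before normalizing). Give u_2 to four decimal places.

q_1 = v_1/‖v_1‖ = (3, 2, -4, 2)/5.7446 = (0.5222, 0.3482, -0.6963, 0.3482).
r_{12} = q_1·v_2 = 1.0445.
u_2 = v_2 − 1.0445·q_1 = (1.4545, 1.6364, 2.7273, 1.6364).

u_2 = (1.4545, 1.6364, 2.7273, 1.6364)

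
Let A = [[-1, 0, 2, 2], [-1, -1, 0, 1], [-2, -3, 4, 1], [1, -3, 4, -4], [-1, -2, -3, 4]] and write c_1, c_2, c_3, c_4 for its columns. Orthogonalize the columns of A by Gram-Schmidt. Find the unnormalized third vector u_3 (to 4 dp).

u_3 = (2.2635, -0.5878, 1.9730, 1.1824, -4.4392)

c_1 = (-1, -1, -2, 1, -1); ‖c_1‖ = 2.8284, so e_1 = (-0.3536, -0.3536, -0.7071, 0.3536, -0.3536).
e_1·c_2 = (-0.3536)·0 + (-0.3536)·(-1) + (-0.7071)·(-3) + 0.3536·(-3) + (-0.3536)·(-2) = 2.1213.
u_2 = c_2 − 2.1213·e_1 = (0.7500, -0.2500, -1.5000, -3.7500, -1.2500).
‖u_2‖ = 4.3012, so e_2 = (0.1744, -0.0581, -0.3487, -0.8719, -0.2906).
e_1·c_3 = (-0.3536)·2 + (-0.3536)·0 + (-0.7071)·4 + 0.3536·4 + (-0.3536)·(-3) = -1.0607; e_2·c_3 = 0.1744·2 + (-0.0581)·0 + (-0.3487)·4 + (-0.8719)·4 + (-0.2906)·(-3) = -3.6618.
u_3 = c_3 + 1.0607·e_1 + 3.6618·e_2 = (2.2635, -0.5878, 1.9730, 1.1824, -4.4392).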